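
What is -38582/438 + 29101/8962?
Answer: -166512823/1962678 ≈ -84.840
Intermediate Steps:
-38582/438 + 29101/8962 = -38582*1/438 + 29101*(1/8962) = -19291/219 + 29101/8962 = -166512823/1962678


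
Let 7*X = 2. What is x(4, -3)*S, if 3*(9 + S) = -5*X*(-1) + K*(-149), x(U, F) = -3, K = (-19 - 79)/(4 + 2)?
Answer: -50570/21 ≈ -2408.1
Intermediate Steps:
X = 2/7 (X = (1/7)*2 = 2/7 ≈ 0.28571)
K = -49/3 (K = -98/6 = -98*1/6 = -49/3 ≈ -16.333)
S = 50570/63 (S = -9 + (-5*2/7*(-1) - 49/3*(-149))/3 = -9 + (-10/7*(-1) + 7301/3)/3 = -9 + (10/7 + 7301/3)/3 = -9 + (1/3)*(51137/21) = -9 + 51137/63 = 50570/63 ≈ 802.70)
x(4, -3)*S = -3*50570/63 = -50570/21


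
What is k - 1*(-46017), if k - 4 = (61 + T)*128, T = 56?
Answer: 60997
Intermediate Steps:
k = 14980 (k = 4 + (61 + 56)*128 = 4 + 117*128 = 4 + 14976 = 14980)
k - 1*(-46017) = 14980 - 1*(-46017) = 14980 + 46017 = 60997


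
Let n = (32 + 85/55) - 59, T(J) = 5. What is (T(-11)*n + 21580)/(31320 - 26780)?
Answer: 11799/2497 ≈ 4.7253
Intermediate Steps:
n = -280/11 (n = (32 + 85*(1/55)) - 59 = (32 + 17/11) - 59 = 369/11 - 59 = -280/11 ≈ -25.455)
(T(-11)*n + 21580)/(31320 - 26780) = (5*(-280/11) + 21580)/(31320 - 26780) = (-1400/11 + 21580)/4540 = (235980/11)*(1/4540) = 11799/2497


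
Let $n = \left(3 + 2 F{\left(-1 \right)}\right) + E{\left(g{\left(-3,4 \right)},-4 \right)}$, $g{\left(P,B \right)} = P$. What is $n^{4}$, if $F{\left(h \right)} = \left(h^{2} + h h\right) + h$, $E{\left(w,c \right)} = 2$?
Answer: $2401$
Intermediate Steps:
$F{\left(h \right)} = h + 2 h^{2}$ ($F{\left(h \right)} = \left(h^{2} + h^{2}\right) + h = 2 h^{2} + h = h + 2 h^{2}$)
$n = 7$ ($n = \left(3 + 2 \left(- (1 + 2 \left(-1\right))\right)\right) + 2 = \left(3 + 2 \left(- (1 - 2)\right)\right) + 2 = \left(3 + 2 \left(\left(-1\right) \left(-1\right)\right)\right) + 2 = \left(3 + 2 \cdot 1\right) + 2 = \left(3 + 2\right) + 2 = 5 + 2 = 7$)
$n^{4} = 7^{4} = 2401$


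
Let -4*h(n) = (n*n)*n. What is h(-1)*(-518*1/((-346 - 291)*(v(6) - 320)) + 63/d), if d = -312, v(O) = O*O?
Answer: -10585/206752 ≈ -0.051197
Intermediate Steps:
v(O) = O²
h(n) = -n³/4 (h(n) = -n*n*n/4 = -n²*n/4 = -n³/4)
h(-1)*(-518*1/((-346 - 291)*(v(6) - 320)) + 63/d) = (-¼*(-1)³)*(-518*1/((-346 - 291)*(6² - 320)) + 63/(-312)) = (-¼*(-1))*(-518*(-1/(637*(36 - 320))) + 63*(-1/312)) = (-518/((-637*(-284))) - 21/104)/4 = (-518/180908 - 21/104)/4 = (-518*1/180908 - 21/104)/4 = (-37/12922 - 21/104)/4 = (¼)*(-10585/51688) = -10585/206752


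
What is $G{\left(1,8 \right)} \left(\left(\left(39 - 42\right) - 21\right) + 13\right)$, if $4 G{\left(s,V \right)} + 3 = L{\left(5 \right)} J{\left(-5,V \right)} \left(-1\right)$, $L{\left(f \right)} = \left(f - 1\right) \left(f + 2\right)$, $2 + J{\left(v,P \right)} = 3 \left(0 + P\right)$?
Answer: $\frac{6809}{4} \approx 1702.3$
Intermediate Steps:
$J{\left(v,P \right)} = -2 + 3 P$ ($J{\left(v,P \right)} = -2 + 3 \left(0 + P\right) = -2 + 3 P$)
$L{\left(f \right)} = \left(-1 + f\right) \left(2 + f\right)$
$G{\left(s,V \right)} = \frac{53}{4} - 21 V$ ($G{\left(s,V \right)} = - \frac{3}{4} + \frac{\left(-2 + 5 + 5^{2}\right) \left(-2 + 3 V\right) \left(-1\right)}{4} = - \frac{3}{4} + \frac{\left(-2 + 5 + 25\right) \left(-2 + 3 V\right) \left(-1\right)}{4} = - \frac{3}{4} + \frac{28 \left(-2 + 3 V\right) \left(-1\right)}{4} = - \frac{3}{4} + \frac{\left(-56 + 84 V\right) \left(-1\right)}{4} = - \frac{3}{4} + \frac{56 - 84 V}{4} = - \frac{3}{4} - \left(-14 + 21 V\right) = \frac{53}{4} - 21 V$)
$G{\left(1,8 \right)} \left(\left(\left(39 - 42\right) - 21\right) + 13\right) = \left(\frac{53}{4} - 168\right) \left(\left(\left(39 - 42\right) - 21\right) + 13\right) = \left(\frac{53}{4} - 168\right) \left(\left(-3 - 21\right) + 13\right) = - \frac{619 \left(-24 + 13\right)}{4} = \left(- \frac{619}{4}\right) \left(-11\right) = \frac{6809}{4}$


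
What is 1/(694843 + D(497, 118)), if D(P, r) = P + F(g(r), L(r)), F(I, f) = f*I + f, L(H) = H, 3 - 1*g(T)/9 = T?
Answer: 1/573328 ≈ 1.7442e-6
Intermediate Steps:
g(T) = 27 - 9*T
F(I, f) = f + I*f (F(I, f) = I*f + f = f + I*f)
D(P, r) = P + r*(28 - 9*r) (D(P, r) = P + r*(1 + (27 - 9*r)) = P + r*(28 - 9*r))
1/(694843 + D(497, 118)) = 1/(694843 + (497 - 1*118*(-28 + 9*118))) = 1/(694843 + (497 - 1*118*(-28 + 1062))) = 1/(694843 + (497 - 1*118*1034)) = 1/(694843 + (497 - 122012)) = 1/(694843 - 121515) = 1/573328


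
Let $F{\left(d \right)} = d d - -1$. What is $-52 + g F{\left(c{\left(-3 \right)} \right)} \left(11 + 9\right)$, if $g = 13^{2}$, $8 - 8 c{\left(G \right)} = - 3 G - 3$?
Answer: $\frac{14157}{4} \approx 3539.3$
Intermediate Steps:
$c{\left(G \right)} = \frac{11}{8} + \frac{3 G}{8}$ ($c{\left(G \right)} = 1 - \frac{- 3 G - 3}{8} = 1 - \frac{-3 - 3 G}{8} = 1 + \left(\frac{3}{8} + \frac{3 G}{8}\right) = \frac{11}{8} + \frac{3 G}{8}$)
$g = 169$
$F{\left(d \right)} = 1 + d^{2}$ ($F{\left(d \right)} = d^{2} + 1 = 1 + d^{2}$)
$-52 + g F{\left(c{\left(-3 \right)} \right)} \left(11 + 9\right) = -52 + 169 \left(1 + \left(\frac{11}{8} + \frac{3}{8} \left(-3\right)\right)^{2}\right) \left(11 + 9\right) = -52 + 169 \left(1 + \left(\frac{11}{8} - \frac{9}{8}\right)^{2}\right) 20 = -52 + 169 \left(1 + \left(\frac{1}{4}\right)^{2}\right) 20 = -52 + 169 \left(1 + \frac{1}{16}\right) 20 = -52 + 169 \cdot \frac{17}{16} \cdot 20 = -52 + 169 \cdot \frac{85}{4} = -52 + \frac{14365}{4} = \frac{14157}{4}$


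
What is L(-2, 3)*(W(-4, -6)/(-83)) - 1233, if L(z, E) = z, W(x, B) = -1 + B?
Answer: -102353/83 ≈ -1233.2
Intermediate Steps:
L(-2, 3)*(W(-4, -6)/(-83)) - 1233 = -2*(-1 - 6)/(-83) - 1233 = -(-14)*(-1)/83 - 1233 = -2*7/83 - 1233 = -14/83 - 1233 = -102353/83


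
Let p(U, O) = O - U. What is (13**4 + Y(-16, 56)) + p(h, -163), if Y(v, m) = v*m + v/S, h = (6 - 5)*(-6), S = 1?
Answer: 27492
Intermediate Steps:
h = -6 (h = 1*(-6) = -6)
Y(v, m) = v + m*v (Y(v, m) = v*m + v/1 = m*v + v*1 = m*v + v = v + m*v)
(13**4 + Y(-16, 56)) + p(h, -163) = (13**4 - 16*(1 + 56)) + (-163 - 1*(-6)) = (28561 - 16*57) + (-163 + 6) = (28561 - 912) - 157 = 27649 - 157 = 27492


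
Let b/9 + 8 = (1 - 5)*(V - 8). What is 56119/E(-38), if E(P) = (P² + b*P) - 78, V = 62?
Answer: 56119/77974 ≈ 0.71971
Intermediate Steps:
b = -2016 (b = -72 + 9*((1 - 5)*(62 - 8)) = -72 + 9*(-4*54) = -72 + 9*(-216) = -72 - 1944 = -2016)
E(P) = -78 + P² - 2016*P (E(P) = (P² - 2016*P) - 78 = -78 + P² - 2016*P)
56119/E(-38) = 56119/(-78 + (-38)² - 2016*(-38)) = 56119/(-78 + 1444 + 76608) = 56119/77974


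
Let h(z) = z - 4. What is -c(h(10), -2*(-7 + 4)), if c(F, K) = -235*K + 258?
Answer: 1152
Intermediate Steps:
h(z) = -4 + z
c(F, K) = 258 - 235*K
-c(h(10), -2*(-7 + 4)) = -(258 - (-470)*(-7 + 4)) = -(258 - (-470)*(-3)) = -(258 - 235*6) = -(258 - 1410) = -1*(-1152) = 1152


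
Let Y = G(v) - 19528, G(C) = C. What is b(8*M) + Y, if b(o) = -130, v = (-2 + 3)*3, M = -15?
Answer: -19655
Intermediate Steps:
v = 3 (v = 1*3 = 3)
Y = -19525 (Y = 3 - 19528 = -19525)
b(8*M) + Y = -130 - 19525 = -19655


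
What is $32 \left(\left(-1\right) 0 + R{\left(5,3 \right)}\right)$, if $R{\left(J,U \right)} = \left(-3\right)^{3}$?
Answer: $-864$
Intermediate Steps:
$R{\left(J,U \right)} = -27$
$32 \left(\left(-1\right) 0 + R{\left(5,3 \right)}\right) = 32 \left(\left(-1\right) 0 - 27\right) = 32 \left(0 - 27\right) = 32 \left(-27\right) = -864$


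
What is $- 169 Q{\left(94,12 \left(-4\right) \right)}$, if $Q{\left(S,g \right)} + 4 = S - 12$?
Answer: $-13182$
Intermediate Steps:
$Q{\left(S,g \right)} = -16 + S$ ($Q{\left(S,g \right)} = -4 + \left(S - 12\right) = -4 + \left(-12 + S\right) = -16 + S$)
$- 169 Q{\left(94,12 \left(-4\right) \right)} = - 169 \left(-16 + 94\right) = \left(-169\right) 78 = -13182$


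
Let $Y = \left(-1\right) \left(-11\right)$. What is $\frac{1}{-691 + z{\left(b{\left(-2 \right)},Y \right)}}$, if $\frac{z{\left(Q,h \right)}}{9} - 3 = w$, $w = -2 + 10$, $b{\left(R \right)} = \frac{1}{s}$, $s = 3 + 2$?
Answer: $- \frac{1}{592} \approx -0.0016892$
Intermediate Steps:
$s = 5$
$b{\left(R \right)} = \frac{1}{5}$
$Y = 11$
$w = 8$
$z{\left(Q,h \right)} = 99$ ($z{\left(Q,h \right)} = 27 + 9 \cdot 8 = 27 + 72 = 99$)
$\frac{1}{-691 + z{\left(b{\left(-2 \right)},Y \right)}} = \frac{1}{-691 + 99} = \frac{1}{-592} = - \frac{1}{592}$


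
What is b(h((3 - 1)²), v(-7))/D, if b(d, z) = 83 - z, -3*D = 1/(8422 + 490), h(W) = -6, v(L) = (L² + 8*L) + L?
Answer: -2593392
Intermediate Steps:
v(L) = L² + 9*L
D = -1/26736 (D = -1/(3*(8422 + 490)) = -⅓/8912 = -⅓*1/8912 = -1/26736 ≈ -3.7403e-5)
b(h((3 - 1)²), v(-7))/D = (83 - (-7)*(9 - 7))/(-1/26736) = (83 - (-7)*2)*(-26736) = (83 - 1*(-14))*(-26736) = (83 + 14)*(-26736) = 97*(-26736) = -2593392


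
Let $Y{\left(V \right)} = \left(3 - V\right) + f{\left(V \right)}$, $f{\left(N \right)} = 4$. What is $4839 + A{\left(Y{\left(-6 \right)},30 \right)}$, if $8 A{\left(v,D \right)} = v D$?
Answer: $\frac{19551}{4} \approx 4887.8$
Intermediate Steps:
$Y{\left(V \right)} = 7 - V$ ($Y{\left(V \right)} = \left(3 - V\right) + 4 = 7 - V$)
$A{\left(v,D \right)} = \frac{D v}{8}$ ($A{\left(v,D \right)} = \frac{v D}{8} = \frac{D v}{8}$)
$4839 + A{\left(Y{\left(-6 \right)},30 \right)} = 4839 + \frac{1}{8} \cdot 30 \left(7 - -6\right) = 4839 + \frac{1}{8} \cdot 30 \left(7 + 6\right) = 4839 + \frac{1}{8} \cdot 30 \cdot 13 = 4839 + \frac{195}{4} = \frac{19551}{4}$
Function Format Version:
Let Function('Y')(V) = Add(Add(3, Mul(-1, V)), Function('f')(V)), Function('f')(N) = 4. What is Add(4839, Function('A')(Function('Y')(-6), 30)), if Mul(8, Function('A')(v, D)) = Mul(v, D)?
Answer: Rational(19551, 4) ≈ 4887.8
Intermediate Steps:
Function('Y')(V) = Add(7, Mul(-1, V)) (Function('Y')(V) = Add(Add(3, Mul(-1, V)), 4) = Add(7, Mul(-1, V)))
Function('A')(v, D) = Mul(Rational(1, 8), D, v) (Function('A')(v, D) = Mul(Rational(1, 8), Mul(v, D)) = Mul(Rational(1, 8), Mul(D, v)) = Mul(Rational(1, 8), D, v))
Add(4839, Function('A')(Function('Y')(-6), 30)) = Add(4839, Mul(Rational(1, 8), 30, Add(7, Mul(-1, -6)))) = Add(4839, Mul(Rational(1, 8), 30, Add(7, 6))) = Add(4839, Mul(Rational(1, 8), 30, 13)) = Add(4839, Rational(195, 4)) = Rational(19551, 4)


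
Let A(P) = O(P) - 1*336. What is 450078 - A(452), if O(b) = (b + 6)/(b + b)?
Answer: 203586899/452 ≈ 4.5041e+5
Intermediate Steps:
O(b) = (6 + b)/(2*b) (O(b) = (6 + b)/((2*b)) = (6 + b)*(1/(2*b)) = (6 + b)/(2*b))
A(P) = -336 + (6 + P)/(2*P) (A(P) = (6 + P)/(2*P) - 1*336 = (6 + P)/(2*P) - 336 = -336 + (6 + P)/(2*P))
450078 - A(452) = 450078 - (-671/2 + 3/452) = 450078 - 1*(-151643/452) = 450078 + 151643/452 = 203586899/452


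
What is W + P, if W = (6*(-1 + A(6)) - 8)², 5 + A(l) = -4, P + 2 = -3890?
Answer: 732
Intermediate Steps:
P = -3892 (P = -2 - 3890 = -3892)
A(l) = -9 (A(l) = -5 - 4 = -9)
W = 4624 (W = (6*(-1 - 9) - 8)² = (6*(-10) - 8)² = (-60 - 8)² = (-68)² = 4624)
W + P = 4624 - 3892 = 732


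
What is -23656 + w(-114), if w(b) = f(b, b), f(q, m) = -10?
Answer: -23666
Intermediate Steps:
w(b) = -10
-23656 + w(-114) = -23656 - 10 = -23666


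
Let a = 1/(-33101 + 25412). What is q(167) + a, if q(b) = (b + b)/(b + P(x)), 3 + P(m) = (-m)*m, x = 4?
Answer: 1283989/568986 ≈ 2.2566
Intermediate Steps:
P(m) = -3 - m**2 (P(m) = -3 + (-m)*m = -3 - m**2)
q(b) = 2*b/(-19 + b) (q(b) = (b + b)/(b + (-3 - 1*4**2)) = (2*b)/(b + (-3 - 1*16)) = (2*b)/(b + (-3 - 16)) = (2*b)/(b - 19) = (2*b)/(-19 + b) = 2*b/(-19 + b))
a = -1/7689 (a = 1/(-7689) = -1/7689 ≈ -0.00013006)
q(167) + a = 2*167/(-19 + 167) - 1/7689 = 2*167/148 - 1/7689 = 2*167*(1/148) - 1/7689 = 167/74 - 1/7689 = 1283989/568986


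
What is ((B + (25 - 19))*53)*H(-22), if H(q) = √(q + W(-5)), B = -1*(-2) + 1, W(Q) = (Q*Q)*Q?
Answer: 3339*I*√3 ≈ 5783.3*I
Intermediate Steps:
W(Q) = Q³ (W(Q) = Q²*Q = Q³)
B = 3 (B = 2 + 1 = 3)
H(q) = √(-125 + q) (H(q) = √(q + (-5)³) = √(q - 125) = √(-125 + q))
((B + (25 - 19))*53)*H(-22) = ((3 + (25 - 19))*53)*√(-125 - 22) = ((3 + 6)*53)*√(-147) = (9*53)*(7*I*√3) = 477*(7*I*√3) = 3339*I*√3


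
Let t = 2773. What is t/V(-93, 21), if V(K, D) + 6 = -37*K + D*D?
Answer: 2773/3876 ≈ 0.71543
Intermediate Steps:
V(K, D) = -6 + D² - 37*K (V(K, D) = -6 + (-37*K + D*D) = -6 + (-37*K + D²) = -6 + (D² - 37*K) = -6 + D² - 37*K)
t/V(-93, 21) = 2773/(-6 + 21² - 37*(-93)) = 2773/(-6 + 441 + 3441) = 2773/3876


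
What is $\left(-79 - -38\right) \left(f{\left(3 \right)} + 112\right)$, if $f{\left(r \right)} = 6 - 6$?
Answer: $-4592$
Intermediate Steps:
$f{\left(r \right)} = 0$ ($f{\left(r \right)} = 6 - 6 = 0$)
$\left(-79 - -38\right) \left(f{\left(3 \right)} + 112\right) = \left(-79 - -38\right) \left(0 + 112\right) = \left(-79 + 38\right) 112 = \left(-41\right) 112 = -4592$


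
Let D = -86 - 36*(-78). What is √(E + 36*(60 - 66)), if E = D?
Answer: √2506 ≈ 50.060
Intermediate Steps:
D = 2722 (D = -86 + 2808 = 2722)
E = 2722
√(E + 36*(60 - 66)) = √(2722 + 36*(60 - 66)) = √(2722 + 36*(-6)) = √(2722 - 216) = √2506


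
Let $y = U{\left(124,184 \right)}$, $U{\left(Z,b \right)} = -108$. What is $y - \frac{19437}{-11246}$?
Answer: $- \frac{1195131}{11246} \approx -106.27$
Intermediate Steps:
$y = -108$
$y - \frac{19437}{-11246} = -108 - \frac{19437}{-11246} = -108 - - \frac{19437}{11246} = -108 + \frac{19437}{11246} = - \frac{1195131}{11246}$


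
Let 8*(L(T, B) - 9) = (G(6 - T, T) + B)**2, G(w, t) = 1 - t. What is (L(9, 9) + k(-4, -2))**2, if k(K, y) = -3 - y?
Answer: 4225/64 ≈ 66.016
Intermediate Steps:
L(T, B) = 9 + (1 + B - T)**2/8 (L(T, B) = 9 + ((1 - T) + B)**2/8 = 9 + (1 + B - T)**2/8)
(L(9, 9) + k(-4, -2))**2 = ((9 + (1 + 9 - 1*9)**2/8) + (-3 - 1*(-2)))**2 = ((9 + (1 + 9 - 9)**2/8) + (-3 + 2))**2 = ((9 + (1/8)*1**2) - 1)**2 = ((9 + (1/8)*1) - 1)**2 = ((9 + 1/8) - 1)**2 = (73/8 - 1)**2 = (65/8)**2 = 4225/64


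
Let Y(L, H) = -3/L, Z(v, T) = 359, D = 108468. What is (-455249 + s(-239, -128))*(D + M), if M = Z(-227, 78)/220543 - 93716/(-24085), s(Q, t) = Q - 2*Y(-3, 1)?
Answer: -52488720833083855614/1062355631 ≈ -4.9408e+10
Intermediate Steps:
s(Q, t) = -2 + Q (s(Q, t) = Q - (-6)/(-3) = Q - (-6)*(-1)/3 = Q - 2*1 = Q - 2 = -2 + Q)
M = 20677054303/5311778155 (M = 359/220543 - 93716/(-24085) = 359*(1/220543) - 93716*(-1/24085) = 359/220543 + 93716/24085 = 20677054303/5311778155 ≈ 3.8927)
(-455249 + s(-239, -128))*(D + M) = (-455249 + (-2 - 239))*(108468 + 20677054303/5311778155) = (-455249 - 241)*(576178629970843/5311778155) = -455490*576178629970843/5311778155 = -52488720833083855614/1062355631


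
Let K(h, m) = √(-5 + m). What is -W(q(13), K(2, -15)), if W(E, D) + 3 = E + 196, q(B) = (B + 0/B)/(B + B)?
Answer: -387/2 ≈ -193.50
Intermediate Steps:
q(B) = ½ (q(B) = (B + 0)/((2*B)) = B*(1/(2*B)) = ½)
W(E, D) = 193 + E (W(E, D) = -3 + (E + 196) = -3 + (196 + E) = 193 + E)
-W(q(13), K(2, -15)) = -(193 + ½) = -1*387/2 = -387/2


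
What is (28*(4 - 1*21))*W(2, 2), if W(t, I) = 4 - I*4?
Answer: 1904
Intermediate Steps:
W(t, I) = 4 - 4*I
(28*(4 - 1*21))*W(2, 2) = (28*(4 - 1*21))*(4 - 4*2) = (28*(4 - 21))*(4 - 8) = (28*(-17))*(-4) = -476*(-4) = 1904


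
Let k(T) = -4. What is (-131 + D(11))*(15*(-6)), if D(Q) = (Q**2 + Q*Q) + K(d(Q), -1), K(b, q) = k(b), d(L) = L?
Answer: -9630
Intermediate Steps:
K(b, q) = -4
D(Q) = -4 + 2*Q**2 (D(Q) = (Q**2 + Q*Q) - 4 = (Q**2 + Q**2) - 4 = 2*Q**2 - 4 = -4 + 2*Q**2)
(-131 + D(11))*(15*(-6)) = (-131 + (-4 + 2*11**2))*(15*(-6)) = (-131 + (-4 + 2*121))*(-90) = (-131 + (-4 + 242))*(-90) = (-131 + 238)*(-90) = 107*(-90) = -9630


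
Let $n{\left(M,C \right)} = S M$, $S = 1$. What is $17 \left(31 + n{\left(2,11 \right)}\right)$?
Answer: $561$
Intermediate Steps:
$n{\left(M,C \right)} = M$ ($n{\left(M,C \right)} = 1 M = M$)
$17 \left(31 + n{\left(2,11 \right)}\right) = 17 \left(31 + 2\right) = 17 \cdot 33 = 561$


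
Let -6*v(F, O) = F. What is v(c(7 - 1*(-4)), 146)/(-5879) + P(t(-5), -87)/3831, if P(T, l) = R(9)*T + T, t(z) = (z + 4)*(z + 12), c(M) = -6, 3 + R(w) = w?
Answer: -291902/22522449 ≈ -0.012960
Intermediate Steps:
R(w) = -3 + w
v(F, O) = -F/6
t(z) = (4 + z)*(12 + z)
P(T, l) = 7*T (P(T, l) = (-3 + 9)*T + T = 6*T + T = 7*T)
v(c(7 - 1*(-4)), 146)/(-5879) + P(t(-5), -87)/3831 = -⅙*(-6)/(-5879) + (7*(48 + (-5)² + 16*(-5)))/3831 = 1*(-1/5879) + (7*(48 + 25 - 80))*(1/3831) = -1/5879 + (7*(-7))*(1/3831) = -1/5879 - 49*1/3831 = -1/5879 - 49/3831 = -291902/22522449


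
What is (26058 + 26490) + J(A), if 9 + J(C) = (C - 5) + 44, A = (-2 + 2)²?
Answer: 52578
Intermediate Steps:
A = 0 (A = 0² = 0)
J(C) = 30 + C (J(C) = -9 + ((C - 5) + 44) = -9 + ((-5 + C) + 44) = -9 + (39 + C) = 30 + C)
(26058 + 26490) + J(A) = (26058 + 26490) + (30 + 0) = 52548 + 30 = 52578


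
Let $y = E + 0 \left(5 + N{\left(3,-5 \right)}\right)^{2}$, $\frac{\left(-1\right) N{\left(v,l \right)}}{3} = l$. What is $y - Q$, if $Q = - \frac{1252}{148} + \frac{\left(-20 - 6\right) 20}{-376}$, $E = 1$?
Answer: $\frac{14045}{1739} \approx 8.0765$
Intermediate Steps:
$N{\left(v,l \right)} = - 3 l$
$Q = - \frac{12306}{1739}$ ($Q = \left(-1252\right) \frac{1}{148} + \left(-26\right) 20 \left(- \frac{1}{376}\right) = - \frac{313}{37} - - \frac{65}{47} = - \frac{313}{37} + \frac{65}{47} = - \frac{12306}{1739} \approx -7.0765$)
$y = 1$ ($y = 1 + 0 \left(5 - -15\right)^{2} = 1 + 0 \left(5 + 15\right)^{2} = 1 + 0 \cdot 20^{2} = 1 + 0 \cdot 400 = 1 + 0 = 1$)
$y - Q = 1 - - \frac{12306}{1739} = 1 + \frac{12306}{1739} = \frac{14045}{1739}$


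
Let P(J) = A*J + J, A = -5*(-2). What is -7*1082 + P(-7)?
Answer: -7651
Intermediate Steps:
A = 10
P(J) = 11*J (P(J) = 10*J + J = 11*J)
-7*1082 + P(-7) = -7*1082 + 11*(-7) = -7574 - 77 = -7651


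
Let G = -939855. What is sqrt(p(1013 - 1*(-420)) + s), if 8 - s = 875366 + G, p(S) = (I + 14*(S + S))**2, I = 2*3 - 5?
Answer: 7*sqrt(32858778) ≈ 40126.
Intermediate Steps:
I = 1 (I = 6 - 5 = 1)
p(S) = (1 + 28*S)**2 (p(S) = (1 + 14*(S + S))**2 = (1 + 14*(2*S))**2 = (1 + 28*S)**2)
s = 64497 (s = 8 - (875366 - 939855) = 8 - 1*(-64489) = 8 + 64489 = 64497)
sqrt(p(1013 - 1*(-420)) + s) = sqrt((1 + 28*(1013 - 1*(-420)))**2 + 64497) = sqrt((1 + 28*(1013 + 420))**2 + 64497) = sqrt((1 + 28*1433)**2 + 64497) = sqrt((1 + 40124)**2 + 64497) = sqrt(40125**2 + 64497) = sqrt(1610015625 + 64497) = sqrt(1610080122) = 7*sqrt(32858778)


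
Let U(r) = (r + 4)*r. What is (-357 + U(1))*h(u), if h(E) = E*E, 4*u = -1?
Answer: -22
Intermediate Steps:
u = -¼ (u = (¼)*(-1) = -¼ ≈ -0.25000)
h(E) = E²
U(r) = r*(4 + r) (U(r) = (4 + r)*r = r*(4 + r))
(-357 + U(1))*h(u) = (-357 + 1*(4 + 1))*(-¼)² = (-357 + 1*5)*(1/16) = (-357 + 5)*(1/16) = -352*1/16 = -22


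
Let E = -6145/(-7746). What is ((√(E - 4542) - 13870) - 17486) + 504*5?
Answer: -28836 + I*√272474744502/7746 ≈ -28836.0 + 67.388*I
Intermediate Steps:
E = 6145/7746 (E = -6145*(-1/7746) = 6145/7746 ≈ 0.79331)
((√(E - 4542) - 13870) - 17486) + 504*5 = ((√(6145/7746 - 4542) - 13870) - 17486) + 504*5 = ((√(-35176187/7746) - 13870) - 17486) + 2520 = ((I*√272474744502/7746 - 13870) - 17486) + 2520 = ((-13870 + I*√272474744502/7746) - 17486) + 2520 = (-31356 + I*√272474744502/7746) + 2520 = -28836 + I*√272474744502/7746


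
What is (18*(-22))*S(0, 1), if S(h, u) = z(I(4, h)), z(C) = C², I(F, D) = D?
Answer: 0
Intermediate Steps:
S(h, u) = h²
(18*(-22))*S(0, 1) = (18*(-22))*0² = -396*0 = 0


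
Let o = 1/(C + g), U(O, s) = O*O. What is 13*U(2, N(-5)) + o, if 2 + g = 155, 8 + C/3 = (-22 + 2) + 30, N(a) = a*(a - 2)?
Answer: 8269/159 ≈ 52.006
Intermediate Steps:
N(a) = a*(-2 + a)
U(O, s) = O²
C = 6 (C = -24 + 3*((-22 + 2) + 30) = -24 + 3*(-20 + 30) = -24 + 3*10 = -24 + 30 = 6)
g = 153 (g = -2 + 155 = 153)
o = 1/159 (o = 1/(6 + 153) = 1/159 ≈ 0.0062893)
13*U(2, N(-5)) + o = 13*2² + 1/159 = 13*4 + 1/159 = 52 + 1/159 = 8269/159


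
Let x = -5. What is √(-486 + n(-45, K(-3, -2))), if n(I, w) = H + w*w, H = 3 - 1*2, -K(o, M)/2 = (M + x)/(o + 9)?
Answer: 2*I*√1079/3 ≈ 21.899*I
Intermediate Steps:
K(o, M) = -2*(-5 + M)/(9 + o) (K(o, M) = -2*(M - 5)/(o + 9) = -2*(-5 + M)/(9 + o))
H = 1 (H = 3 - 2 = 1)
n(I, w) = 1 + w² (n(I, w) = 1 + w*w = 1 + w²)
√(-486 + n(-45, K(-3, -2))) = √(-486 + (1 + (2*(5 - 1*(-2))/(9 - 3))²)) = √(-486 + (1 + (2*(5 + 2)/6)²)) = √(-486 + (1 + (2*(⅙)*7)²)) = √(-486 + (1 + (7/3)²)) = √(-486 + (1 + 49/9)) = √(-486 + 58/9) = √(-4316/9) = 2*I*√1079/3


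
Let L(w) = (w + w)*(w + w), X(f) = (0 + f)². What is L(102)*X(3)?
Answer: 374544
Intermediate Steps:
X(f) = f²
L(w) = 4*w² (L(w) = (2*w)*(2*w) = 4*w²)
L(102)*X(3) = (4*102²)*3² = (4*10404)*9 = 41616*9 = 374544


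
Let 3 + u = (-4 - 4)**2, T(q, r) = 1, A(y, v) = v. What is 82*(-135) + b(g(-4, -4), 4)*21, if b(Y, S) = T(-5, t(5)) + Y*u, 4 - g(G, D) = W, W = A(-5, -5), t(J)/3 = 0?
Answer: 480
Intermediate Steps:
t(J) = 0 (t(J) = 3*0 = 0)
W = -5
u = 61 (u = -3 + (-4 - 4)**2 = -3 + (-8)**2 = -3 + 64 = 61)
g(G, D) = 9 (g(G, D) = 4 - 1*(-5) = 4 + 5 = 9)
b(Y, S) = 1 + 61*Y (b(Y, S) = 1 + Y*61 = 1 + 61*Y)
82*(-135) + b(g(-4, -4), 4)*21 = 82*(-135) + (1 + 61*9)*21 = -11070 + (1 + 549)*21 = -11070 + 550*21 = -11070 + 11550 = 480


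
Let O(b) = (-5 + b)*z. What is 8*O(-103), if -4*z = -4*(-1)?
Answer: 864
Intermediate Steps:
z = -1 (z = -(-1)*(-1) = -¼*4 = -1)
O(b) = 5 - b (O(b) = (-5 + b)*(-1) = 5 - b)
8*O(-103) = 8*(5 - 1*(-103)) = 8*(5 + 103) = 8*108 = 864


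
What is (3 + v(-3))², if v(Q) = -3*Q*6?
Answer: 3249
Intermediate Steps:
v(Q) = -18*Q
(3 + v(-3))² = (3 - 18*(-3))² = (3 + 54)² = 57² = 3249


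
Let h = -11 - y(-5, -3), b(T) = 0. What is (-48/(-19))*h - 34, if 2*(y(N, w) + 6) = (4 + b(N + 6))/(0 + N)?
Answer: -4334/95 ≈ -45.621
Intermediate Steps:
y(N, w) = -6 + 2/N (y(N, w) = -6 + ((4 + 0)/(0 + N))/2 = -6 + (4/N)/2 = -6 + 2/N)
h = -23/5 (h = -11 - (-6 + 2/(-5)) = -11 - (-6 + 2*(-1/5)) = -11 - (-6 - 2/5) = -11 - 1*(-32/5) = -11 + 32/5 = -23/5 ≈ -4.6000)
(-48/(-19))*h - 34 = -48/(-19)*(-23/5) - 34 = -48*(-1/19)*(-23/5) - 34 = (48/19)*(-23/5) - 34 = -1104/95 - 34 = -4334/95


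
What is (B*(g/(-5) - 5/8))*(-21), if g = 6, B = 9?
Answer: 13797/40 ≈ 344.92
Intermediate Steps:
(B*(g/(-5) - 5/8))*(-21) = (9*(6/(-5) - 5/8))*(-21) = (9*(6*(-1/5) - 5*1/8))*(-21) = (9*(-6/5 - 5/8))*(-21) = (9*(-73/40))*(-21) = -657/40*(-21) = 13797/40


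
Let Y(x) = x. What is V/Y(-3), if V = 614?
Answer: -614/3 ≈ -204.67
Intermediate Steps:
V/Y(-3) = 614/(-3) = 614*(-⅓) = -614/3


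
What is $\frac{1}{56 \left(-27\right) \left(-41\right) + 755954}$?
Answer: $\frac{1}{817946} \approx 1.2226 \cdot 10^{-6}$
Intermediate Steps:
$\frac{1}{56 \left(-27\right) \left(-41\right) + 755954} = \frac{1}{\left(-1512\right) \left(-41\right) + 755954} = \frac{1}{61992 + 755954} = \frac{1}{817946}$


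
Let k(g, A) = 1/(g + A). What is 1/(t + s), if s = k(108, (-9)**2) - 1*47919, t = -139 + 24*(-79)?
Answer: -189/9441305 ≈ -2.0018e-5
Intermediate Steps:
t = -2035 (t = -139 - 1896 = -2035)
k(g, A) = 1/(A + g)
s = -9056690/189 (s = 1/((-9)**2 + 108) - 1*47919 = 1/(81 + 108) - 47919 = 1/189 - 47919 = -9056690/189 ≈ -47919.)
1/(t + s) = 1/(-2035 - 9056690/189) = 1/(-9441305/189) = -189/9441305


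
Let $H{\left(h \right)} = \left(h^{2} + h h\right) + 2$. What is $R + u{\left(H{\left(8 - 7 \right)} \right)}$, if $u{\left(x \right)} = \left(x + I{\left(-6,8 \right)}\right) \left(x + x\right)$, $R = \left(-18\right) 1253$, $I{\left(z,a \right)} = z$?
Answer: $-22570$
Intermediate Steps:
$H{\left(h \right)} = 2 + 2 h^{2}$ ($H{\left(h \right)} = \left(h^{2} + h^{2}\right) + 2 = 2 h^{2} + 2 = 2 + 2 h^{2}$)
$R = -22554$
$u{\left(x \right)} = 2 x \left(-6 + x\right)$ ($u{\left(x \right)} = \left(x - 6\right) \left(x + x\right) = \left(-6 + x\right) 2 x = 2 x \left(-6 + x\right)$)
$R + u{\left(H{\left(8 - 7 \right)} \right)} = -22554 + 2 \left(2 + 2 \left(8 - 7\right)^{2}\right) \left(-6 + \left(2 + 2 \left(8 - 7\right)^{2}\right)\right) = -22554 + 2 \left(2 + 2 \cdot 1^{2}\right) \left(-6 + \left(2 + 2 \cdot 1^{2}\right)\right) = -22554 + 2 \left(2 + 2 \cdot 1\right) \left(-6 + \left(2 + 2 \cdot 1\right)\right) = -22554 + 2 \left(2 + 2\right) \left(-6 + \left(2 + 2\right)\right) = -22554 + 2 \cdot 4 \left(-6 + 4\right) = -22554 + 2 \cdot 4 \left(-2\right) = -22554 - 16 = -22570$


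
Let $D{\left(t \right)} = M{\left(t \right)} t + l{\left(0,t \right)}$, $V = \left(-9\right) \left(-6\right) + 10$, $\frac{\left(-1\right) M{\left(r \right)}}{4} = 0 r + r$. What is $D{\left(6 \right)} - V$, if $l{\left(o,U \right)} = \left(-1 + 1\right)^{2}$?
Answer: $-208$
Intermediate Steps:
$M{\left(r \right)} = - 4 r$ ($M{\left(r \right)} = - 4 \left(0 r + r\right) = - 4 \left(0 + r\right) = - 4 r$)
$l{\left(o,U \right)} = 0$ ($l{\left(o,U \right)} = 0^{2} = 0$)
$V = 64$ ($V = 54 + 10 = 64$)
$D{\left(t \right)} = - 4 t^{2}$ ($D{\left(t \right)} = - 4 t t + 0 = - 4 t^{2} + 0 = - 4 t^{2}$)
$D{\left(6 \right)} - V = - 4 \cdot 6^{2} - 64 = \left(-4\right) 36 - 64 = -144 - 64 = -208$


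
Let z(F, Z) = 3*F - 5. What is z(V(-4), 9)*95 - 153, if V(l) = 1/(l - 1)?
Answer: -685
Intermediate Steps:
V(l) = 1/(-1 + l)
z(F, Z) = -5 + 3*F
z(V(-4), 9)*95 - 153 = (-5 + 3/(-1 - 4))*95 - 153 = (-5 + 3/(-5))*95 - 153 = (-5 + 3*(-⅕))*95 - 153 = (-5 - ⅗)*95 - 153 = -28/5*95 - 153 = -532 - 153 = -685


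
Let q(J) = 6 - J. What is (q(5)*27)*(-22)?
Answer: -594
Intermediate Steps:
(q(5)*27)*(-22) = ((6 - 1*5)*27)*(-22) = ((6 - 5)*27)*(-22) = (1*27)*(-22) = 27*(-22) = -594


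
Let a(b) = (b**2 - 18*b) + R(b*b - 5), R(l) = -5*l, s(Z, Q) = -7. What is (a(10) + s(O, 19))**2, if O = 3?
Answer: 315844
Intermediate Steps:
a(b) = 25 - 18*b - 4*b**2 (a(b) = (b**2 - 18*b) - 5*(b*b - 5) = (b**2 - 18*b) - 5*(b**2 - 5) = (b**2 - 18*b) - 5*(-5 + b**2) = (b**2 - 18*b) + (25 - 5*b**2) = 25 - 18*b - 4*b**2)
(a(10) + s(O, 19))**2 = ((25 - 18*10 - 4*10**2) - 7)**2 = ((25 - 180 - 4*100) - 7)**2 = ((25 - 180 - 400) - 7)**2 = (-555 - 7)**2 = (-562)**2 = 315844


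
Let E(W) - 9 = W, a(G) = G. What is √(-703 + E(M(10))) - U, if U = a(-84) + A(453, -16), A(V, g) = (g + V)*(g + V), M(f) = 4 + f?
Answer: -190885 + 2*I*√170 ≈ -1.9089e+5 + 26.077*I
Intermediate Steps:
E(W) = 9 + W
A(V, g) = (V + g)² (A(V, g) = (V + g)*(V + g) = (V + g)²)
U = 190885 (U = -84 + (453 - 16)² = -84 + 437² = -84 + 190969 = 190885)
√(-703 + E(M(10))) - U = √(-703 + (9 + (4 + 10))) - 1*190885 = √(-703 + (9 + 14)) - 190885 = √(-703 + 23) - 190885 = √(-680) - 190885 = 2*I*√170 - 190885 = -190885 + 2*I*√170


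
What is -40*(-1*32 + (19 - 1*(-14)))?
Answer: -40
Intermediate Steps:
-40*(-1*32 + (19 - 1*(-14))) = -40*(-32 + (19 + 14)) = -40*(-32 + 33) = -40*1 = -40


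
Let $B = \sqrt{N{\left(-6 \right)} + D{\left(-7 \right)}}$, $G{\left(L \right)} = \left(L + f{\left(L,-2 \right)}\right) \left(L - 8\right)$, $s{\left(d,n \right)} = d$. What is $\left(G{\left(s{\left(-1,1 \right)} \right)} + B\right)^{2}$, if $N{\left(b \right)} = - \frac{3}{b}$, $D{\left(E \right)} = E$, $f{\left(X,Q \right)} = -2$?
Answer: $\frac{\left(54 + i \sqrt{26}\right)^{2}}{4} \approx 722.5 + 137.67 i$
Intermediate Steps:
$G{\left(L \right)} = \left(-8 + L\right) \left(-2 + L\right)$ ($G{\left(L \right)} = \left(L - 2\right) \left(L - 8\right) = \left(-2 + L\right) \left(-8 + L\right) = \left(-8 + L\right) \left(-2 + L\right)$)
$B = \frac{i \sqrt{26}}{2}$ ($B = \sqrt{- \frac{3}{-6} - 7} = \sqrt{\left(-3\right) \left(- \frac{1}{6}\right) - 7} = \sqrt{\frac{1}{2} - 7} = \sqrt{- \frac{13}{2}} = \frac{i \sqrt{26}}{2} \approx 2.5495 i$)
$\left(G{\left(s{\left(-1,1 \right)} \right)} + B\right)^{2} = \left(\left(16 + \left(-1\right)^{2} - -10\right) + \frac{i \sqrt{26}}{2}\right)^{2} = \left(\left(16 + 1 + 10\right) + \frac{i \sqrt{26}}{2}\right)^{2} = \left(27 + \frac{i \sqrt{26}}{2}\right)^{2}$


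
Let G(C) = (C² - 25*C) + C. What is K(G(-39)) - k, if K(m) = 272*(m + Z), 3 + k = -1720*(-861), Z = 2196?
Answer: -215301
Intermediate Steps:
k = 1480917 (k = -3 - 1720*(-861) = -3 + 1480920 = 1480917)
G(C) = C² - 24*C
K(m) = 597312 + 272*m (K(m) = 272*(m + 2196) = 272*(2196 + m) = 597312 + 272*m)
K(G(-39)) - k = (597312 + 272*(-39*(-24 - 39))) - 1*1480917 = (597312 + 272*(-39*(-63))) - 1480917 = (597312 + 272*2457) - 1480917 = (597312 + 668304) - 1480917 = 1265616 - 1480917 = -215301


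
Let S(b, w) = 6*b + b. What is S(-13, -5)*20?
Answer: -1820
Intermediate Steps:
S(b, w) = 7*b
S(-13, -5)*20 = (7*(-13))*20 = -91*20 = -1820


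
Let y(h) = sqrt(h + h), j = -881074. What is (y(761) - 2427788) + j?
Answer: -3308862 + sqrt(1522) ≈ -3.3088e+6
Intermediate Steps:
y(h) = sqrt(2)*sqrt(h) (y(h) = sqrt(2*h) = sqrt(2)*sqrt(h))
(y(761) - 2427788) + j = (sqrt(2)*sqrt(761) - 2427788) - 881074 = (sqrt(1522) - 2427788) - 881074 = (-2427788 + sqrt(1522)) - 881074 = -3308862 + sqrt(1522)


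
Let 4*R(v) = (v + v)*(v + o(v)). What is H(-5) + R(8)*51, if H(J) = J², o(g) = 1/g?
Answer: 3365/2 ≈ 1682.5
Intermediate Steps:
R(v) = v*(v + 1/v)/2 (R(v) = ((v + v)*(v + 1/v))/4 = ((2*v)*(v + 1/v))/4 = (2*v*(v + 1/v))/4 = v*(v + 1/v)/2)
H(-5) + R(8)*51 = (-5)² + (½ + (½)*8²)*51 = 25 + (½ + (½)*64)*51 = 25 + (½ + 32)*51 = 25 + (65/2)*51 = 25 + 3315/2 = 3365/2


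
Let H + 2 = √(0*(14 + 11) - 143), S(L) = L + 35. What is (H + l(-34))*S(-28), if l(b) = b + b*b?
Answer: 7840 + 7*I*√143 ≈ 7840.0 + 83.708*I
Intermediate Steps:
l(b) = b + b²
S(L) = 35 + L
H = -2 + I*√143 (H = -2 + √(0*(14 + 11) - 143) = -2 + √(0*25 - 143) = -2 + √(0 - 143) = -2 + √(-143) = -2 + I*√143 ≈ -2.0 + 11.958*I)
(H + l(-34))*S(-28) = ((-2 + I*√143) - 34*(1 - 34))*(35 - 28) = ((-2 + I*√143) - 34*(-33))*7 = ((-2 + I*√143) + 1122)*7 = (1120 + I*√143)*7 = 7840 + 7*I*√143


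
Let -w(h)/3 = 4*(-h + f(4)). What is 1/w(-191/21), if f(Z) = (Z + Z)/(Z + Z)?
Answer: -7/848 ≈ -0.0082547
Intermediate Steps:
f(Z) = 1 (f(Z) = (2*Z)/((2*Z)) = (2*Z)*(1/(2*Z)) = 1)
w(h) = -12 + 12*h (w(h) = -12*(-h + 1) = -12*(1 - h) = -3*(4 - 4*h) = -12 + 12*h)
1/w(-191/21) = 1/(-12 + 12*(-191/21)) = 1/(-12 - 764/7) = 1/(-848/7) = -7/848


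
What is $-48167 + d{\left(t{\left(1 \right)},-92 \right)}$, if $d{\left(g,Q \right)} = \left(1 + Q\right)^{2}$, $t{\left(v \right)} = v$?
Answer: $-39886$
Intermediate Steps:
$-48167 + d{\left(t{\left(1 \right)},-92 \right)} = -48167 + \left(1 - 92\right)^{2} = -48167 + \left(-91\right)^{2} = -48167 + 8281 = -39886$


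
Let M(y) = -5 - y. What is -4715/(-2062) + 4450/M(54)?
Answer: -8897715/121658 ≈ -73.137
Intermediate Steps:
-4715/(-2062) + 4450/M(54) = -4715/(-2062) + 4450/(-5 - 1*54) = -4715*(-1/2062) + 4450/(-5 - 54) = 4715/2062 + 4450/(-59) = 4715/2062 + 4450*(-1/59) = 4715/2062 - 4450/59 = -8897715/121658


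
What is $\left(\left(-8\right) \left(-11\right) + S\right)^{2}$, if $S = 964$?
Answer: $1106704$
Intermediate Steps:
$\left(\left(-8\right) \left(-11\right) + S\right)^{2} = \left(\left(-8\right) \left(-11\right) + 964\right)^{2} = \left(88 + 964\right)^{2} = 1052^{2} = 1106704$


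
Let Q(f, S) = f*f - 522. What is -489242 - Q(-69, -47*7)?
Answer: -493481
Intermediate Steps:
Q(f, S) = -522 + f² (Q(f, S) = f² - 522 = -522 + f²)
-489242 - Q(-69, -47*7) = -489242 - (-522 + (-69)²) = -489242 - (-522 + 4761) = -489242 - 1*4239 = -489242 - 4239 = -493481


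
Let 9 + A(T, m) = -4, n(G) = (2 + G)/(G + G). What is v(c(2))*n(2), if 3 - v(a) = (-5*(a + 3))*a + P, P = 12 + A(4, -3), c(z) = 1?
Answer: 24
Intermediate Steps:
n(G) = (2 + G)/(2*G) (n(G) = (2 + G)/((2*G)) = (2 + G)*(1/(2*G)) = (2 + G)/(2*G))
A(T, m) = -13 (A(T, m) = -9 - 4 = -13)
P = -1 (P = 12 - 13 = -1)
v(a) = 4 - a*(-15 - 5*a) (v(a) = 3 - ((-5*(a + 3))*a - 1) = 3 - ((-5*(3 + a))*a - 1) = 3 - ((-15 - 5*a)*a - 1) = 3 - (a*(-15 - 5*a) - 1) = 3 - (-1 + a*(-15 - 5*a)) = 3 + (1 - a*(-15 - 5*a)) = 4 - a*(-15 - 5*a))
v(c(2))*n(2) = (4 + 5*1² + 15*1)*((½)*(2 + 2)/2) = (4 + 5*1 + 15)*((½)*(½)*4) = (4 + 5 + 15)*1 = 24*1 = 24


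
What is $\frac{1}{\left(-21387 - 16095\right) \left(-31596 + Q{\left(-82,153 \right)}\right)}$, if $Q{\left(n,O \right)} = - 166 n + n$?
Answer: $\frac{1}{677149812} \approx 1.4768 \cdot 10^{-9}$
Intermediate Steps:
$Q{\left(n,O \right)} = - 165 n$
$\frac{1}{\left(-21387 - 16095\right) \left(-31596 + Q{\left(-82,153 \right)}\right)} = \frac{1}{\left(-21387 - 16095\right) \left(-31596 - -13530\right)} = \frac{1}{\left(-37482\right) \left(-31596 + 13530\right)} = \frac{1}{\left(-37482\right) \left(-18066\right)} = \frac{1}{677149812}$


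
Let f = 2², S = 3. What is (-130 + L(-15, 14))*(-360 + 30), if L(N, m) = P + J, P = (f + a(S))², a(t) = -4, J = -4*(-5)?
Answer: 36300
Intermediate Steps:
J = 20
f = 4
P = 0 (P = (4 - 4)² = 0² = 0)
L(N, m) = 20 (L(N, m) = 0 + 20 = 20)
(-130 + L(-15, 14))*(-360 + 30) = (-130 + 20)*(-360 + 30) = -110*(-330) = 36300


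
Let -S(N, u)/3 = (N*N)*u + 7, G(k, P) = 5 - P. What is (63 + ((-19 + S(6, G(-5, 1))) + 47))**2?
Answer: 131044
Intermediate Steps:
S(N, u) = -21 - 3*u*N**2 (S(N, u) = -3*((N*N)*u + 7) = -3*(N**2*u + 7) = -3*(u*N**2 + 7) = -3*(7 + u*N**2) = -21 - 3*u*N**2)
(63 + ((-19 + S(6, G(-5, 1))) + 47))**2 = (63 + ((-19 + (-21 - 3*(5 - 1*1)*6**2)) + 47))**2 = (63 + ((-19 + (-21 - 3*(5 - 1)*36)) + 47))**2 = (63 + ((-19 + (-21 - 3*4*36)) + 47))**2 = (63 + ((-19 + (-21 - 432)) + 47))**2 = (63 + ((-19 - 453) + 47))**2 = (63 + (-472 + 47))**2 = (63 - 425)**2 = (-362)**2 = 131044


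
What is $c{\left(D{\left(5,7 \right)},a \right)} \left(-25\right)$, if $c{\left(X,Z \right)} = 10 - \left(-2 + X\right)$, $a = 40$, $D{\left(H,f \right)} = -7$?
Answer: $-475$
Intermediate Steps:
$c{\left(X,Z \right)} = 12 - X$ ($c{\left(X,Z \right)} = 10 - \left(-2 + X\right) = 12 - X$)
$c{\left(D{\left(5,7 \right)},a \right)} \left(-25\right) = \left(12 - -7\right) \left(-25\right) = \left(12 + 7\right) \left(-25\right) = 19 \left(-25\right) = -475$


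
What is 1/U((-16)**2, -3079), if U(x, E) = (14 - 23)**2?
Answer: 1/81 ≈ 0.012346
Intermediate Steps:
U(x, E) = 81 (U(x, E) = (-9)**2 = 81)
1/U((-16)**2, -3079) = 1/81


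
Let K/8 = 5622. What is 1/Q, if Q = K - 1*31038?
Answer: 1/13938 ≈ 7.1746e-5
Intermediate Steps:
K = 44976 (K = 8*5622 = 44976)
Q = 13938 (Q = 44976 - 1*31038 = 44976 - 31038 = 13938)
1/Q = 1/13938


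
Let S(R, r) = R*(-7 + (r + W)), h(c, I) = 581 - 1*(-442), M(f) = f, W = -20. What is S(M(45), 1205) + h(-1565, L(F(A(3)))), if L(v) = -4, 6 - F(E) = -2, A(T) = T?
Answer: 54033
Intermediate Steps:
F(E) = 8 (F(E) = 6 - 1*(-2) = 6 + 2 = 8)
h(c, I) = 1023 (h(c, I) = 581 + 442 = 1023)
S(R, r) = R*(-27 + r) (S(R, r) = R*(-7 + (r - 20)) = R*(-7 + (-20 + r)) = R*(-27 + r))
S(M(45), 1205) + h(-1565, L(F(A(3)))) = 45*(-27 + 1205) + 1023 = 45*1178 + 1023 = 53010 + 1023 = 54033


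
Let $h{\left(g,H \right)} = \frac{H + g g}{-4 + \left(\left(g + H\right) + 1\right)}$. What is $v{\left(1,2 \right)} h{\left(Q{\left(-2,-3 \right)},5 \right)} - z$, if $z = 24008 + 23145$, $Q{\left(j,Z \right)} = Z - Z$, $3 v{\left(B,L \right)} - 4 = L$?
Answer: $-47148$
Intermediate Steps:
$v{\left(B,L \right)} = \frac{4}{3} + \frac{L}{3}$
$Q{\left(j,Z \right)} = 0$
$h{\left(g,H \right)} = \frac{H + g^{2}}{-3 + H + g}$ ($h{\left(g,H \right)} = \frac{H + g^{2}}{-4 + \left(\left(H + g\right) + 1\right)} = \frac{H + g^{2}}{-4 + \left(1 + H + g\right)} = \frac{H + g^{2}}{-3 + H + g}$)
$z = 47153$
$v{\left(1,2 \right)} h{\left(Q{\left(-2,-3 \right)},5 \right)} - z = \left(\frac{4}{3} + \frac{1}{3} \cdot 2\right) \frac{5 + 0^{2}}{-3 + 5 + 0} - 47153 = \left(\frac{4}{3} + \frac{2}{3}\right) \frac{5 + 0}{2} - 47153 = 2 \cdot \frac{1}{2} \cdot 5 - 47153 = 2 \cdot \frac{5}{2} - 47153 = 5 - 47153 = -47148$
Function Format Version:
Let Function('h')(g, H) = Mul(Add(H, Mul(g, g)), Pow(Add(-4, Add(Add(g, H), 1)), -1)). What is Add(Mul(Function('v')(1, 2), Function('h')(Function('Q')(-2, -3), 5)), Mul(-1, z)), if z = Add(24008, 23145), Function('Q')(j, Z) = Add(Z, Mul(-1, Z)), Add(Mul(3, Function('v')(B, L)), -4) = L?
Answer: -47148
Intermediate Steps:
Function('v')(B, L) = Add(Rational(4, 3), Mul(Rational(1, 3), L))
Function('Q')(j, Z) = 0
Function('h')(g, H) = Mul(Pow(Add(-3, H, g), -1), Add(H, Pow(g, 2))) (Function('h')(g, H) = Mul(Add(H, Pow(g, 2)), Pow(Add(-4, Add(Add(H, g), 1)), -1)) = Mul(Add(H, Pow(g, 2)), Pow(Add(-4, Add(1, H, g)), -1)) = Mul(Add(H, Pow(g, 2)), Pow(Add(-3, H, g), -1)) = Mul(Pow(Add(-3, H, g), -1), Add(H, Pow(g, 2))))
z = 47153
Add(Mul(Function('v')(1, 2), Function('h')(Function('Q')(-2, -3), 5)), Mul(-1, z)) = Add(Mul(Add(Rational(4, 3), Mul(Rational(1, 3), 2)), Mul(Pow(Add(-3, 5, 0), -1), Add(5, Pow(0, 2)))), Mul(-1, 47153)) = Add(Mul(Add(Rational(4, 3), Rational(2, 3)), Mul(Pow(2, -1), Add(5, 0))), -47153) = Add(Mul(2, Mul(Rational(1, 2), 5)), -47153) = Add(Mul(2, Rational(5, 2)), -47153) = Add(5, -47153) = -47148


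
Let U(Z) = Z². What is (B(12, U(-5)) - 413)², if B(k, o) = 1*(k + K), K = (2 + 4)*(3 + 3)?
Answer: 133225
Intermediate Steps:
K = 36 (K = 6*6 = 36)
B(k, o) = 36 + k (B(k, o) = 1*(k + 36) = 1*(36 + k) = 36 + k)
(B(12, U(-5)) - 413)² = ((36 + 12) - 413)² = (48 - 413)² = (-365)² = 133225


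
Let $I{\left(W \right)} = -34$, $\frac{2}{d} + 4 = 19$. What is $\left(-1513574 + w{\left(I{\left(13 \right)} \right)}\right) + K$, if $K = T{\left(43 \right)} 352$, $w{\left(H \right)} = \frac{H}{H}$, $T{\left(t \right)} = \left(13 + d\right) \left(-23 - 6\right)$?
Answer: $- \frac{24714571}{15} \approx -1.6476 \cdot 10^{6}$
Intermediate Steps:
$d = \frac{2}{15}$ ($d = \frac{2}{-4 + 19} = \frac{2}{15} \approx 0.13333$)
$T{\left(t \right)} = - \frac{5713}{15}$ ($T{\left(t \right)} = \left(13 + \frac{2}{15}\right) \left(-23 - 6\right) = \frac{197}{15} \left(-29\right) = - \frac{5713}{15}$)
$w{\left(H \right)} = 1$
$K = - \frac{2010976}{15}$ ($K = \left(- \frac{5713}{15}\right) 352 = - \frac{2010976}{15} \approx -1.3407 \cdot 10^{5}$)
$\left(-1513574 + w{\left(I{\left(13 \right)} \right)}\right) + K = \left(-1513574 + 1\right) - \frac{2010976}{15} = -1513573 - \frac{2010976}{15} = - \frac{24714571}{15}$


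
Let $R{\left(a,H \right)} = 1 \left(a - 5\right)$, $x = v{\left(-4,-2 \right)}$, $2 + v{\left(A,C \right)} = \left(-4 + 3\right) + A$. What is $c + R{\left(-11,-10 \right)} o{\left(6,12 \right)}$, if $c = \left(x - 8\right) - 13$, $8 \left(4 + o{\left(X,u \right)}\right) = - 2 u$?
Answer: $84$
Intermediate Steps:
$v{\left(A,C \right)} = -3 + A$ ($v{\left(A,C \right)} = -2 + \left(\left(-4 + 3\right) + A\right) = -2 + \left(-1 + A\right) = -3 + A$)
$x = -7$ ($x = -3 - 4 = -7$)
$o{\left(X,u \right)} = -4 - \frac{u}{4}$ ($o{\left(X,u \right)} = -4 + \frac{\left(-2\right) u}{8} = -4 - \frac{u}{4}$)
$R{\left(a,H \right)} = -5 + a$ ($R{\left(a,H \right)} = 1 \left(-5 + a\right) = -5 + a$)
$c = -28$ ($c = \left(-7 - 8\right) - 13 = -15 - 13 = -28$)
$c + R{\left(-11,-10 \right)} o{\left(6,12 \right)} = -28 + \left(-5 - 11\right) \left(-4 - 3\right) = -28 - 16 \left(-4 - 3\right) = -28 - -112 = -28 + 112 = 84$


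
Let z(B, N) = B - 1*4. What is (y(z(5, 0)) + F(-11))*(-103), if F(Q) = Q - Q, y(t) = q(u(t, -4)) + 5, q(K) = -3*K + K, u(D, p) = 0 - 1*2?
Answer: -927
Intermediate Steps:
u(D, p) = -2 (u(D, p) = 0 - 2 = -2)
z(B, N) = -4 + B (z(B, N) = B - 4 = -4 + B)
q(K) = -2*K
y(t) = 9 (y(t) = -2*(-2) + 5 = 4 + 5 = 9)
F(Q) = 0
(y(z(5, 0)) + F(-11))*(-103) = (9 + 0)*(-103) = 9*(-103) = -927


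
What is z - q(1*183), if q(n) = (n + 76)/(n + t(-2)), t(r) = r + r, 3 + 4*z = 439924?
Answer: 78744823/716 ≈ 1.0998e+5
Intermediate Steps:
z = 439921/4 (z = -3/4 + (1/4)*439924 = -3/4 + 109981 = 439921/4 ≈ 1.0998e+5)
t(r) = 2*r
q(n) = (76 + n)/(-4 + n) (q(n) = (n + 76)/(n + 2*(-2)) = (76 + n)/(n - 4) = (76 + n)/(-4 + n))
z - q(1*183) = 439921/4 - (76 + 1*183)/(-4 + 1*183) = 439921/4 - (76 + 183)/(-4 + 183) = 439921/4 - 259/179 = 78744823/716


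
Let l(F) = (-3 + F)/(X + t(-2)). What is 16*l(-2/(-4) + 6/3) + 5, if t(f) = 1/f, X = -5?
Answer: 71/11 ≈ 6.4545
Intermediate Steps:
t(f) = 1/f
l(F) = 6/11 - 2*F/11 (l(F) = (-3 + F)/(-5 + 1/(-2)) = (-3 + F)/(-5 - ½) = (-3 + F)/(-11/2) = (-3 + F)*(-2/11) = 6/11 - 2*F/11)
16*l(-2/(-4) + 6/3) + 5 = 16*(6/11 - 2*(-2/(-4) + 6/3)/11) + 5 = 16*(6/11 - 2*(-2*(-¼) + 6*(⅓))/11) + 5 = 16*(6/11 - 2*(½ + 2)/11) + 5 = 16*(6/11 - 2/11*5/2) + 5 = 16*(6/11 - 5/11) + 5 = 16*(1/11) + 5 = 16/11 + 5 = 71/11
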